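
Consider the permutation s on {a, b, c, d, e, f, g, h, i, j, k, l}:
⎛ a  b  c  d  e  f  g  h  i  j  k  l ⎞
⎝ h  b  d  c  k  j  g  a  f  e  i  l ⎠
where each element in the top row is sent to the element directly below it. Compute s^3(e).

f

Tracing e → k → … returns to e after 5 steps, so e lies in a 5-cycle (e, k, i, f, j).
Advancing 3 steps from e: e → k → i → f.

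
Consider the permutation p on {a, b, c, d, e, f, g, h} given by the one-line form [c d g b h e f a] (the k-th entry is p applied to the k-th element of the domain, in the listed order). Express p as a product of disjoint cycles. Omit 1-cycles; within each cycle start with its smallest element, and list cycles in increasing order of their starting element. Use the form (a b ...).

Iterating p from a gives a → c → g → f → e → h → a; that is the 6-cycle (a c g f e h).
Continuing from each remaining unvisited element yields (a c g f e h)(b d).

(a c g f e h)(b d)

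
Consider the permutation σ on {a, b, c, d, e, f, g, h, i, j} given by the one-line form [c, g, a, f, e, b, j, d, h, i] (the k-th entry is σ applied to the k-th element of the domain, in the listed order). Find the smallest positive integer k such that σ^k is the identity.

14

Decomposing into disjoint cycles gives cycle lengths 7, 2, 1.
Since disjoint cycles commute, ord(σ) = lcm(7, 2) = 14.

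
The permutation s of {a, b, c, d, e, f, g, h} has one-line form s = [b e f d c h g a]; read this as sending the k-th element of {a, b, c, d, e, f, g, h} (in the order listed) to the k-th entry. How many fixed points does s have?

The fixed points (elements with s(x) = x) are {d, g}, so there are 2.

2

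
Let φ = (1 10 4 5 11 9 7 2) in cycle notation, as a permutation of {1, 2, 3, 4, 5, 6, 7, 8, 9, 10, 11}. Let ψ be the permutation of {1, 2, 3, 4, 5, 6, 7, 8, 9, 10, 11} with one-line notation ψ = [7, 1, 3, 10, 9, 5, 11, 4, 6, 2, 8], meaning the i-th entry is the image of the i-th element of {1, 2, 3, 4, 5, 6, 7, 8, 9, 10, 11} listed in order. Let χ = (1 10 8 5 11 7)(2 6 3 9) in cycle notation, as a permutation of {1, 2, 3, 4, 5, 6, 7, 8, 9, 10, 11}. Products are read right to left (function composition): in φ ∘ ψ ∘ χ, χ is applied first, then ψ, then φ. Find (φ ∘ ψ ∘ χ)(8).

7

Apply the permutations in order: χ(8) = 5, then ψ(5) = 9, then φ(9) = 7. So (φ ∘ ψ ∘ χ)(8) = 7.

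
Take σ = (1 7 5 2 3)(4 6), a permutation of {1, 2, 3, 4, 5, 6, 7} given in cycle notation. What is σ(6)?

In the cycle (4 6), 6 is followed by 4, so σ(6) = 4.

4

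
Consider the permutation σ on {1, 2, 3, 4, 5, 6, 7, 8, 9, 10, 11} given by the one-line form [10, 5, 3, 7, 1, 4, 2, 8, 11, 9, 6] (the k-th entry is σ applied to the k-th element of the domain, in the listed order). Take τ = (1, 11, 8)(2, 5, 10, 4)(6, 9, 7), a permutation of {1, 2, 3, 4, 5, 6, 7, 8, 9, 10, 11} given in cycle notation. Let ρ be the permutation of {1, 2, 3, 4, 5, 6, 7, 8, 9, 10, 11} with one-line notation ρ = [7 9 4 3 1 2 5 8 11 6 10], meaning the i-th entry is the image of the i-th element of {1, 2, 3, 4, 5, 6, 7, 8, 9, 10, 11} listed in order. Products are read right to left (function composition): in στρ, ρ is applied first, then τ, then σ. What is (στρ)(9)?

Chase 9: ρ(9) = 11; τ(11) = 8; σ(8) = 8. Hence (στρ)(9) = 8.

8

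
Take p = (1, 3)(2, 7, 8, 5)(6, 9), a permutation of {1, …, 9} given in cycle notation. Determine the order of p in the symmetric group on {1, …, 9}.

The disjoint cycles have lengths 4, 2, 2, 1.
The order is lcm(4, 2, 2) = 4.

4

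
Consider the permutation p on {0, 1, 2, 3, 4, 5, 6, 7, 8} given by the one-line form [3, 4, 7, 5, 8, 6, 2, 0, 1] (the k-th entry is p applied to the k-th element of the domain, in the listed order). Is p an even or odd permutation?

In disjoint-cycle form the cycle lengths are 6, 3.
A cycle is odd iff its length is even; p has 1 even-length cycle, so sgn(p) = (−1)^1 and p is odd.

odd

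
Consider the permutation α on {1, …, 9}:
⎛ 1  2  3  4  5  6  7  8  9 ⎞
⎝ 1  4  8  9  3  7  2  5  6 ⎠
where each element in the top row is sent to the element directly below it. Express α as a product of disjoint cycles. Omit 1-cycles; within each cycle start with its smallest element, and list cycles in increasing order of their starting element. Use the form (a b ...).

From 2: 2 → 4 → 9 → 6 → 7 → 2, closing the cycle (2 4 9 6 7).
Continuing from each remaining unvisited element yields (2 4 9 6 7)(3 8 5).

(2 4 9 6 7)(3 8 5)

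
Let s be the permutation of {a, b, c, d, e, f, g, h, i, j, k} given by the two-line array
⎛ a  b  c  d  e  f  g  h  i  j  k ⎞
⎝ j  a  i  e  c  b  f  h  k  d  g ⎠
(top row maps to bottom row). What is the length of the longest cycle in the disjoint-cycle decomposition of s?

Decomposing into disjoint cycles gives (a, j, d, e, c, i, k, g, f, b); the longest has length 10.

10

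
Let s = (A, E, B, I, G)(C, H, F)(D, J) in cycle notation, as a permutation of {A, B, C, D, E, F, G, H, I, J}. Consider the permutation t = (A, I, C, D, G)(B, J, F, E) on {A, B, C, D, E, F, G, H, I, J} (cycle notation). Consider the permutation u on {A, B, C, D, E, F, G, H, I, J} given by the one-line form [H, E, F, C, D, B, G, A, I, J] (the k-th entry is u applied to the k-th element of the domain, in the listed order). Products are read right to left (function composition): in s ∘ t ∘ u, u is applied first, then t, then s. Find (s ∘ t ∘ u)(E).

(s ∘ t ∘ u)(E) = s(t(u(E))). u(E) = D, then t(D) = G, then s(G) = A, so the result is A.

A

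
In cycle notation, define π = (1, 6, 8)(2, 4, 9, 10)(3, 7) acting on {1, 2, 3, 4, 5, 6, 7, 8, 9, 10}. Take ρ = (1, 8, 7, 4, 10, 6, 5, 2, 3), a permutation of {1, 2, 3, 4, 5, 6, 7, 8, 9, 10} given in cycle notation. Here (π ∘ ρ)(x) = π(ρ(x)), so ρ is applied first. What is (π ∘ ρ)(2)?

(π ∘ ρ)(2) = π(ρ(2)). ρ(2) = 3, then π(3) = 7. So (π ∘ ρ)(2) = 7.

7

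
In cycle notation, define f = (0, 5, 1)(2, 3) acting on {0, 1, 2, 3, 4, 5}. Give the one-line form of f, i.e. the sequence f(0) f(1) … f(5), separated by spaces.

5 0 3 2 4 1

Each element maps to the next entry in its cycle (wrapping to the front): 0↦5, 1↦0, 2↦3, 3↦2, 4↦4, 5↦1.
Listing these in domain order gives 5 0 3 2 4 1.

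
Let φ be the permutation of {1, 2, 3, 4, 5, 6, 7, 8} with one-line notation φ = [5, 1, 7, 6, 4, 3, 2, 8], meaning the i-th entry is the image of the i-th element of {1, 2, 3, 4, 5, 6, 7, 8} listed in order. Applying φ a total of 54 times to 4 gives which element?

1

Tracing 4 → 6 → … returns to 4 after 7 steps, so 4 lies in a 7-cycle (1, 5, 4, 6, 3, 7, 2).
Powers repeat with period 7 on this cycle, and 54 mod 7 = 5, so φ^54(4) = φ^5(4).
Advancing 5 steps from 4: 4 → 6 → 3 → 7 → 2 → 1.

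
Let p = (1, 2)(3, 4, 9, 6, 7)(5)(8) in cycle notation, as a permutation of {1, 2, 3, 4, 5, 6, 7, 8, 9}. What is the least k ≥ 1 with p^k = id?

10

The disjoint cycles have lengths 5, 2, 1, 1.
Since disjoint cycles commute, ord(p) = lcm(5, 2) = 10.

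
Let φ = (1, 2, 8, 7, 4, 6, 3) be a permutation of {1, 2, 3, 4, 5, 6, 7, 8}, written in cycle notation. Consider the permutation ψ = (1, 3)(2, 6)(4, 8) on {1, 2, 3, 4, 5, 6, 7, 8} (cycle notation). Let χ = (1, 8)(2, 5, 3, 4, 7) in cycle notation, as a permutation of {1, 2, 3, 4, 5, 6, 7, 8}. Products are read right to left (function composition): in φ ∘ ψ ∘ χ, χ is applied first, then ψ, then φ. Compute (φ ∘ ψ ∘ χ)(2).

5

Apply the permutations in order: χ(2) = 5, then ψ(5) = 5, then φ(5) = 5. So (φ ∘ ψ ∘ χ)(2) = 5.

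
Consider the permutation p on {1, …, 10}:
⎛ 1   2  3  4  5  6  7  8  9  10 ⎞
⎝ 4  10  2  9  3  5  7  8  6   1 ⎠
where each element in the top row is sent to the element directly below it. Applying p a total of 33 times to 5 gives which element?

Tracing 5 → 3 → … returns to 5 after 8 steps, so 5 lies in an 8-cycle (1, 4, 9, 6, 5, 3, 2, 10).
Since the cycle has length 8, p^33 acts on it the same as p^1 (33 mod 8 = 1).
Stepping 1 place around the cycle: 5 → 3.

3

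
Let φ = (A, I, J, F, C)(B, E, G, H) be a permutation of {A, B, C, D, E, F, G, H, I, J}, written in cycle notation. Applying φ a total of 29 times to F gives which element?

F lies in the 5-cycle (A, I, J, F, C).
Since the cycle has length 5, φ^29 acts on it the same as φ^4 (29 mod 5 = 4).
Stepping 4 places around the cycle: F → C → A → I → J.

J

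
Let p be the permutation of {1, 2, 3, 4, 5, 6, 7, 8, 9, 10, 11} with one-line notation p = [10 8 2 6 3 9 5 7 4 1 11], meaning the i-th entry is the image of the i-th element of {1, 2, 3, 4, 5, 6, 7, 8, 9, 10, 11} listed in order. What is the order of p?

30

Writing p as disjoint cycles, the cycle lengths are 5, 3, 2, 1.
The order of p is the least common multiple of its cycle lengths: lcm(5, 3, 2) = 30.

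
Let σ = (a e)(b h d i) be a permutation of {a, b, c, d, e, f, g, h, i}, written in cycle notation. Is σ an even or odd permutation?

The cycle lengths are 4, 2, 1, 1, 1.
A cycle of length ℓ contributes ℓ−1 transpositions, so σ is a product of 3 + 1 = 4 transpositions — even.

even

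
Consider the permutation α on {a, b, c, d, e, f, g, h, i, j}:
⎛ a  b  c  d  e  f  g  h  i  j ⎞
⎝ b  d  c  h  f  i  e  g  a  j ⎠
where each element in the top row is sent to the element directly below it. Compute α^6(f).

Tracing f → i → … returns to f after 8 steps, so f lies in an 8-cycle (a b d h g e f i).
Stepping 6 places around the cycle: f → i → a → b → d → h → g.

g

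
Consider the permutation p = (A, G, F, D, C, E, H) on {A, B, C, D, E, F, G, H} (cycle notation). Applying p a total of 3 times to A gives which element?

D

A lies in the 7-cycle (A, G, F, D, C, E, H).
Advancing 3 steps from A: A → G → F → D.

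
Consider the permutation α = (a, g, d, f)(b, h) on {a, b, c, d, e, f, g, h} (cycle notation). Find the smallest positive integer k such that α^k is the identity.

The cycle type of α is (4, 2, 1, 1).
The order is lcm(4, 2) = 4.

4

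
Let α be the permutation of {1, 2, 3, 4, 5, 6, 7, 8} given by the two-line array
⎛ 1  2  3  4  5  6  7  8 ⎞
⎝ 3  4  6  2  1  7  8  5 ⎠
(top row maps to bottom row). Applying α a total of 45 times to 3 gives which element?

8

Tracing 3 → 6 → … returns to 3 after 6 steps, so 3 lies in a 6-cycle (1 3 6 7 8 5).
Powers repeat with period 6 on this cycle, and 45 mod 6 = 3, so α^45(3) = α^3(3).
Advancing 3 steps from 3: 3 → 6 → 7 → 8.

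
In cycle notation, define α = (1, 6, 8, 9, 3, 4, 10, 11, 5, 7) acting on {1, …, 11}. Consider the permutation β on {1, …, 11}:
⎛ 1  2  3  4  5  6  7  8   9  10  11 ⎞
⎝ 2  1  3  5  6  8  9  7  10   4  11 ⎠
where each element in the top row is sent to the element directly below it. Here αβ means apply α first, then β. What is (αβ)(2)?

α(2) = 2, then β(2) = 1; composing gives (αβ)(2) = 1.

1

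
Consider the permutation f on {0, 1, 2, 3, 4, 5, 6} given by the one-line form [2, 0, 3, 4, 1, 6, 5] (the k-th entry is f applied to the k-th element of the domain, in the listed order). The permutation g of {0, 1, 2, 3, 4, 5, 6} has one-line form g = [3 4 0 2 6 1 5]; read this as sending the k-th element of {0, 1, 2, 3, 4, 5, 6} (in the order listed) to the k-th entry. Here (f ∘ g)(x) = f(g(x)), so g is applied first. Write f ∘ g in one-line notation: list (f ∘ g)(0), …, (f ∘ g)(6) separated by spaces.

4 1 2 3 5 0 6

For each element, apply g then f: 0 → 3 → 4; 1 → 4 → 1; 2 → 0 → 2; 3 → 2 → 3; 4 → 6 → 5; 5 → 1 → 0; 6 → 5 → 6.
So f ∘ g in one-line form is 4 1 2 3 5 0 6.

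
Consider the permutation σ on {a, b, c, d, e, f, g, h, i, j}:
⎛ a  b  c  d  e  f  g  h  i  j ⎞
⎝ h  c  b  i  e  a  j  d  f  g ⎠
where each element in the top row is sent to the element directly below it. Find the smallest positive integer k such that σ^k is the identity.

10

Writing σ as disjoint cycles, the cycle lengths are 5, 2, 2, 1.
Since disjoint cycles commute, ord(σ) = lcm(5, 2, 2) = 10.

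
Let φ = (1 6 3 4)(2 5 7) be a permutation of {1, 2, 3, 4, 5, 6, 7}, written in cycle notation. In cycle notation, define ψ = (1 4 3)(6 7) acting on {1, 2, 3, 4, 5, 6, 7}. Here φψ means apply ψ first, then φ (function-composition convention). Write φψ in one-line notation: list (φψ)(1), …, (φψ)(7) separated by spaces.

1 5 6 4 7 2 3

(φψ)(x) = φ(ψ(x)). Computing each image: φ(ψ(1)) = φ(4) = 1, φ(ψ(2)) = φ(2) = 5, φ(ψ(3)) = φ(1) = 6, φ(ψ(4)) = φ(3) = 4, φ(ψ(5)) = φ(5) = 7, φ(ψ(6)) = φ(7) = 2, φ(ψ(7)) = φ(6) = 3.
Hence φψ = [1 5 6 4 7 2 3].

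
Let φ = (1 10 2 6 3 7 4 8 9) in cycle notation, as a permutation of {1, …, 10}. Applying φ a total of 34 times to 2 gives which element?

2 lies in the 9-cycle (1 10 2 6 3 7 4 8 9).
On a 9-cycle, φ^9 is the identity, so φ^34 = φ^7 there (34 ≡ 7 mod 9).
Advancing 7 steps from 2: 2 → 6 → 3 → 7 → 4 → 8 → 9 → 1.

1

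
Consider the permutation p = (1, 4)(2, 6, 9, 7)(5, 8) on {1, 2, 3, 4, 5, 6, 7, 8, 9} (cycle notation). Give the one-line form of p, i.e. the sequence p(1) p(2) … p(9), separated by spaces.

Reading each image from the cycles: 1→4, 2→6, 3→3, 4→1, 5→8, 6→9, 7→2, 8→5, 9→7.
Listing these in domain order gives 4 6 3 1 8 9 2 5 7.

4 6 3 1 8 9 2 5 7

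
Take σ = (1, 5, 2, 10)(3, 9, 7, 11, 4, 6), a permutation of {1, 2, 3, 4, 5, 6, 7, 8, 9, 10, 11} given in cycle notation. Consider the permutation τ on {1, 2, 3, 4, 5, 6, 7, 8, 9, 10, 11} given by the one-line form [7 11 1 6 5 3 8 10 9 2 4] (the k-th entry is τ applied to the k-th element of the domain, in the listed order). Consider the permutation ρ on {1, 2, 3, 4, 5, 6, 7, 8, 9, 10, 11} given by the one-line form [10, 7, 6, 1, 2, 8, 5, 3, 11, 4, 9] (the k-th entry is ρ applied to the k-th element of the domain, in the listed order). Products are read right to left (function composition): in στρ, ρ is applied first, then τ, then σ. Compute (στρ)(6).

1

Apply the permutations in order: ρ(6) = 8, then τ(8) = 10, then σ(10) = 1. So (στρ)(6) = 1.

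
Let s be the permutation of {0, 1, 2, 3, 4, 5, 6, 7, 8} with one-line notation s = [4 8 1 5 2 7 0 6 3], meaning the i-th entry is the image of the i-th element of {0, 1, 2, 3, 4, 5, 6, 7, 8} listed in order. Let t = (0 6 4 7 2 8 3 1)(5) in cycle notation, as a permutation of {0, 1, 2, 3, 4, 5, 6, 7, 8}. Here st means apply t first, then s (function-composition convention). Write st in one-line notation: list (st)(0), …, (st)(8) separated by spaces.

(st)(x) = s(t(x)). Computing each image: s(t(0)) = s(6) = 0, s(t(1)) = s(0) = 4, s(t(2)) = s(8) = 3, s(t(3)) = s(1) = 8, s(t(4)) = s(7) = 6, s(t(5)) = s(5) = 7, s(t(6)) = s(4) = 2, s(t(7)) = s(2) = 1, s(t(8)) = s(3) = 5.
Hence st = [0 4 3 8 6 7 2 1 5].

0 4 3 8 6 7 2 1 5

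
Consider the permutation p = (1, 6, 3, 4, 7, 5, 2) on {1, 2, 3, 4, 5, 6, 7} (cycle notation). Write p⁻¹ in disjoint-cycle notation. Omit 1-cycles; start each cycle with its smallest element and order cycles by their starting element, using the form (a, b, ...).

If p sends a → b within a cycle, p⁻¹ sends b → a; equivalently, reverse each cycle.
After reversing and putting each cycle's least element first, p⁻¹ = (1, 2, 5, 7, 4, 3, 6).

(1, 2, 5, 7, 4, 3, 6)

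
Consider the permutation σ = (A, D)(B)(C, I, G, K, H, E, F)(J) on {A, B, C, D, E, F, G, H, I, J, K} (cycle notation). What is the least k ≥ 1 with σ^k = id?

14

The disjoint cycles have lengths 7, 2, 1, 1.
Since disjoint cycles commute, ord(σ) = lcm(7, 2) = 14.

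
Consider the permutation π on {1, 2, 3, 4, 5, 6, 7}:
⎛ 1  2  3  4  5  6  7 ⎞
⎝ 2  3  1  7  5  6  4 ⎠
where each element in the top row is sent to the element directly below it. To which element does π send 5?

5

The entry below 5 in the array is 5, so π(5) = 5.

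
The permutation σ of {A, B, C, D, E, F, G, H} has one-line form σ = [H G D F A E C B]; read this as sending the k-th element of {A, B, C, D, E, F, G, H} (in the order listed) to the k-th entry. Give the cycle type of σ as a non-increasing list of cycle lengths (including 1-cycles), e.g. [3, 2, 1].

[8]

The disjoint cycles are (A H B G C D F E), with lengths 8 in non-increasing order.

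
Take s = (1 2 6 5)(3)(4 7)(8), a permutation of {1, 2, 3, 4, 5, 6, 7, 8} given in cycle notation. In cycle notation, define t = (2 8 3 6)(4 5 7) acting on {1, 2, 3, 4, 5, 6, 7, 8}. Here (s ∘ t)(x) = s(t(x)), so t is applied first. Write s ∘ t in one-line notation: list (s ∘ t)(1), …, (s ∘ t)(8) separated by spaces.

2 8 5 1 4 6 7 3

(s ∘ t)(x) = s(t(x)). Computing each image: s(t(1)) = s(1) = 2, s(t(2)) = s(8) = 8, s(t(3)) = s(6) = 5, s(t(4)) = s(5) = 1, s(t(5)) = s(7) = 4, s(t(6)) = s(2) = 6, s(t(7)) = s(4) = 7, s(t(8)) = s(3) = 3.
Hence s ∘ t = [2 8 5 1 4 6 7 3].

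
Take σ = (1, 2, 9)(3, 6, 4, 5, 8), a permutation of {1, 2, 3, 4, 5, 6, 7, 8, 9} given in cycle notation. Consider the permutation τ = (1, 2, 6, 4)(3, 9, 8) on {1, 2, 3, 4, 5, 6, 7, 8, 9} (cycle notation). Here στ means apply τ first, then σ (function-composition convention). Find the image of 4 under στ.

2

(στ)(4) = σ(τ(4)). τ(4) = 1, then σ(1) = 2. So (στ)(4) = 2.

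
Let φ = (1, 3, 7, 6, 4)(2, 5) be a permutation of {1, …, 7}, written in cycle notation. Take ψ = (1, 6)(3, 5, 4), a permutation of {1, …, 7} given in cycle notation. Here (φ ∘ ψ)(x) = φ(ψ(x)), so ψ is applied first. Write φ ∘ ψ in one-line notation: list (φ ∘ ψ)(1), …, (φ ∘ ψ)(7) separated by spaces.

(φ ∘ ψ)(x) = φ(ψ(x)). Computing each image: φ(ψ(1)) = φ(6) = 4, φ(ψ(2)) = φ(2) = 5, φ(ψ(3)) = φ(5) = 2, φ(ψ(4)) = φ(3) = 7, φ(ψ(5)) = φ(4) = 1, φ(ψ(6)) = φ(1) = 3, φ(ψ(7)) = φ(7) = 6.
Hence φ ∘ ψ = [4 5 2 7 1 3 6].

4 5 2 7 1 3 6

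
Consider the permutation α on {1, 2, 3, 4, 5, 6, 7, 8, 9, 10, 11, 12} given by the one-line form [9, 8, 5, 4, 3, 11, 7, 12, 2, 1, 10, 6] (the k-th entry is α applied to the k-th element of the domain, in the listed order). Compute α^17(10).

Tracing 10 → 1 → … returns to 10 after 8 steps, so 10 lies in an 8-cycle (1 9 2 8 12 6 11 10).
Powers repeat with period 8 on this cycle, and 17 mod 8 = 1, so α^17(10) = α^1(10).
Stepping 1 place around the cycle: 10 → 1.

1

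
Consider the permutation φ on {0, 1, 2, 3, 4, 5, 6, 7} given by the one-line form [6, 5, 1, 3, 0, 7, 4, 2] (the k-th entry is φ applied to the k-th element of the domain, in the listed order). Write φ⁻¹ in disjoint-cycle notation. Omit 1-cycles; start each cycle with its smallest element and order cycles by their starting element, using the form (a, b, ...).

(0, 4, 6)(1, 2, 7, 5)

The cycle decomposition of φ is (0, 6, 4)(1, 5, 7, 2).
Reversing each cycle (and rotating so the smallest element leads) gives φ⁻¹ = (0, 4, 6)(1, 2, 7, 5).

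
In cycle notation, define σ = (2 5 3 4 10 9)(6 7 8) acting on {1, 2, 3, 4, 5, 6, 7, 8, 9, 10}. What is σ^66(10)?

10 lies in the 6-cycle (2 5 3 4 10 9).
On a 6-cycle, σ^6 is the identity, so σ^66 = σ^0 there (66 ≡ 0 mod 6).
So σ^66(10) = 10.

10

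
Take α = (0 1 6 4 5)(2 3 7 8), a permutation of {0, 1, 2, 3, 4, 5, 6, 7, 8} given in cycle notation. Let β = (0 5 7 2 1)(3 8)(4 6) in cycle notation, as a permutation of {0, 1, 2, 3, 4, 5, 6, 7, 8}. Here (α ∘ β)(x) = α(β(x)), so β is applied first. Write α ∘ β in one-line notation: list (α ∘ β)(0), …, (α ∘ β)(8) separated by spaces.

(α ∘ β)(x) = α(β(x)). Computing each image: α(β(0)) = α(5) = 0, α(β(1)) = α(0) = 1, α(β(2)) = α(1) = 6, α(β(3)) = α(8) = 2, α(β(4)) = α(6) = 4, α(β(5)) = α(7) = 8, α(β(6)) = α(4) = 5, α(β(7)) = α(2) = 3, α(β(8)) = α(3) = 7.
Hence α ∘ β = [0 1 6 2 4 8 5 3 7].

0 1 6 2 4 8 5 3 7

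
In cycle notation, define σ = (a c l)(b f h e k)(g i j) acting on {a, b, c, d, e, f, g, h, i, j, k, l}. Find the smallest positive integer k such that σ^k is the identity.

The disjoint cycles have lengths 5, 3, 3, 1.
Since disjoint cycles commute, ord(σ) = lcm(5, 3, 3) = 15.

15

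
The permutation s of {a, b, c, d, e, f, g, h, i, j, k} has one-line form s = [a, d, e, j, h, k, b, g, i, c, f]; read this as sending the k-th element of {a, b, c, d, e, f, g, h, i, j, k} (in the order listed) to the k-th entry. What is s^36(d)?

Tracing d → j → … returns to d after 7 steps, so d lies in a 7-cycle (b d j c e h g).
On a 7-cycle, s^7 is the identity, so s^36 = s^1 there (36 ≡ 1 mod 7).
Advancing 1 step from d: d → j.

j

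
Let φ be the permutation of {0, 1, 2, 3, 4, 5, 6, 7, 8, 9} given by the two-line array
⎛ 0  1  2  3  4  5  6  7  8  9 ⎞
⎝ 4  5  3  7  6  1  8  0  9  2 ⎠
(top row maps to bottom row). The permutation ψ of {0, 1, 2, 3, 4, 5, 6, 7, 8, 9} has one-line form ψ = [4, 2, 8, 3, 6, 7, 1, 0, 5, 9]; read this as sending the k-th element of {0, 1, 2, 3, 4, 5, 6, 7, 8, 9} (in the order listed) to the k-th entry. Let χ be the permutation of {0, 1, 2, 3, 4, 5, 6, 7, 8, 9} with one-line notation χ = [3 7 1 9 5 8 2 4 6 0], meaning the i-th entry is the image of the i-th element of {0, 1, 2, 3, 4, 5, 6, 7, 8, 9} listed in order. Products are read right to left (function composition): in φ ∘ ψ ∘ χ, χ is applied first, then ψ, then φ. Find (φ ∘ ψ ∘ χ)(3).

(φ ∘ ψ ∘ χ)(3) = φ(ψ(χ(3))). χ(3) = 9, then ψ(9) = 9, then φ(9) = 2, so the result is 2.

2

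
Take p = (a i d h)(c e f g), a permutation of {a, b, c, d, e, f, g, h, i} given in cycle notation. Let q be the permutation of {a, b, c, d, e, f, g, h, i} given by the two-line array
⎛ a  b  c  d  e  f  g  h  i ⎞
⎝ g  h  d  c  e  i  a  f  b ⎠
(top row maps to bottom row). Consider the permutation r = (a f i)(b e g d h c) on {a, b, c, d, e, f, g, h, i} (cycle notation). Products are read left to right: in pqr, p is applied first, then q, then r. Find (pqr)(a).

e

Chase a: p(a) = i; q(i) = b; r(b) = e. Hence (pqr)(a) = e.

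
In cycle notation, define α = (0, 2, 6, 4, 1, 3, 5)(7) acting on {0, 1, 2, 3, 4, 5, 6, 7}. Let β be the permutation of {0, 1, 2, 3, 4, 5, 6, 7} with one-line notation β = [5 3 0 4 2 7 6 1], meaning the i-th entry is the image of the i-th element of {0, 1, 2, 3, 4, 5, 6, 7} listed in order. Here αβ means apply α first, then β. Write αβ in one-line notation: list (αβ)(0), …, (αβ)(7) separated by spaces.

(αβ)(x) = β(α(x)). Computing each image: β(α(0)) = β(2) = 0, β(α(1)) = β(3) = 4, β(α(2)) = β(6) = 6, β(α(3)) = β(5) = 7, β(α(4)) = β(1) = 3, β(α(5)) = β(0) = 5, β(α(6)) = β(4) = 2, β(α(7)) = β(7) = 1.
Hence αβ = [0 4 6 7 3 5 2 1].

0 4 6 7 3 5 2 1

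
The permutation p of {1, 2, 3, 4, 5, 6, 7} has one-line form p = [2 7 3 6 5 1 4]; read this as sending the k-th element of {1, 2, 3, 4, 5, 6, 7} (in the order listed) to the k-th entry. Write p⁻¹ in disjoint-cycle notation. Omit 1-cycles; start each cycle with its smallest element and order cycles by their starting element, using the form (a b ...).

(1 6 4 7 2)

First write p in disjoint cycles: (1 2 7 4 6).
The inverse reverses every cycle; in canonical form, p⁻¹ = (1 6 4 7 2).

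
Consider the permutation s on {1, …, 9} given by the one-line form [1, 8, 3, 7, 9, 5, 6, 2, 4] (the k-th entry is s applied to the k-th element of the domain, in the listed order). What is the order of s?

10

Writing s as disjoint cycles, the cycle lengths are 5, 2, 1, 1.
Since disjoint cycles commute, ord(s) = lcm(5, 2) = 10.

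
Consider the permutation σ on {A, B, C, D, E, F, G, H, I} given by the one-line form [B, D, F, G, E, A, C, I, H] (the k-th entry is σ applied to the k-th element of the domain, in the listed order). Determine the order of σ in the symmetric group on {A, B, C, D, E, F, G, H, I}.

6

Decomposing into disjoint cycles gives cycle lengths 6, 2, 1.
Since disjoint cycles commute, ord(σ) = lcm(6, 2) = 6.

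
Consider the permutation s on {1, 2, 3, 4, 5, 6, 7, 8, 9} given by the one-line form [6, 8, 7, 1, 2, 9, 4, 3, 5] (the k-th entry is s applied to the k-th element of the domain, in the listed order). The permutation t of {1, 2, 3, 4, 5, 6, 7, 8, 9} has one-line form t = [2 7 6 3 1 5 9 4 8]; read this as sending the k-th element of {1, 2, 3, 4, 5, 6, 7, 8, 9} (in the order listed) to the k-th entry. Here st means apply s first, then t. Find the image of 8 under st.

6

First apply s: s(8) = 3, then t(3) = 6. Thus (st)(8) = 6.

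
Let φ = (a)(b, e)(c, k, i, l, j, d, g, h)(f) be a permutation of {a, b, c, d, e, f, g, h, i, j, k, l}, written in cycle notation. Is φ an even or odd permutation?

The cycle lengths are 8, 2, 1, 1.
A cycle is odd iff its length is even; φ has 2 even-length cycles, so sgn(φ) = (−1)^2 and φ is even.

even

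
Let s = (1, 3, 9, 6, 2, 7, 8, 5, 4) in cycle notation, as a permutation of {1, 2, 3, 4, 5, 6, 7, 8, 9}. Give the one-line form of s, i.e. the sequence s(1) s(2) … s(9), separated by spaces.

Each element maps to the next entry in its cycle (wrapping to the front): 1↦3, 2↦7, 3↦9, 4↦1, 5↦4, 6↦2, 7↦8, 8↦5, 9↦6.
Listing these in domain order gives 3 7 9 1 4 2 8 5 6.

3 7 9 1 4 2 8 5 6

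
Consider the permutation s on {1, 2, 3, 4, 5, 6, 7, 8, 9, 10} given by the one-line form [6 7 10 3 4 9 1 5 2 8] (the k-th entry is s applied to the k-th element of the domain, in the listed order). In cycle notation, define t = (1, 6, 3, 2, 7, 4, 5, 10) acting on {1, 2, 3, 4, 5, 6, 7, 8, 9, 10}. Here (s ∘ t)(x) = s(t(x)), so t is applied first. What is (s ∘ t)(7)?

First apply t: t(7) = 4, then s(4) = 3. Thus (s ∘ t)(7) = 3.

3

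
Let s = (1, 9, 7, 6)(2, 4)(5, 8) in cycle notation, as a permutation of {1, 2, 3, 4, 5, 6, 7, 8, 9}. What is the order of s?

The cycle type of s is (4, 2, 2, 1).
Since disjoint cycles commute, ord(s) = lcm(4, 2, 2) = 4.

4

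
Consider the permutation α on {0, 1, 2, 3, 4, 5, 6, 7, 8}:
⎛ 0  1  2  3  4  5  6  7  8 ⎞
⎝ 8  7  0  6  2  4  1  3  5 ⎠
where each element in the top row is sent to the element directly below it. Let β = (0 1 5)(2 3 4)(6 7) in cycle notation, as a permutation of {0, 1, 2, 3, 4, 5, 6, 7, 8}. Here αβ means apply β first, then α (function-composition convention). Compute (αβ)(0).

First apply β: β(0) = 1, then α(1) = 7. Thus (αβ)(0) = 7.

7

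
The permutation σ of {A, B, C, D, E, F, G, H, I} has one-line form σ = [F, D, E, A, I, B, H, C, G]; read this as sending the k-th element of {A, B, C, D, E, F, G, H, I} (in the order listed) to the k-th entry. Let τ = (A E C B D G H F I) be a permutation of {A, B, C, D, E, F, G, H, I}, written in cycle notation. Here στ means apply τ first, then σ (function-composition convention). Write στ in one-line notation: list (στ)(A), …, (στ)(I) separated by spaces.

I A D H E G C B F

(στ)(x) = σ(τ(x)). Computing each image: σ(τ(A)) = σ(E) = I, σ(τ(B)) = σ(D) = A, σ(τ(C)) = σ(B) = D, σ(τ(D)) = σ(G) = H, σ(τ(E)) = σ(C) = E, σ(τ(F)) = σ(I) = G, σ(τ(G)) = σ(H) = C, σ(τ(H)) = σ(F) = B, σ(τ(I)) = σ(A) = F.
Hence στ = [I A D H E G C B F].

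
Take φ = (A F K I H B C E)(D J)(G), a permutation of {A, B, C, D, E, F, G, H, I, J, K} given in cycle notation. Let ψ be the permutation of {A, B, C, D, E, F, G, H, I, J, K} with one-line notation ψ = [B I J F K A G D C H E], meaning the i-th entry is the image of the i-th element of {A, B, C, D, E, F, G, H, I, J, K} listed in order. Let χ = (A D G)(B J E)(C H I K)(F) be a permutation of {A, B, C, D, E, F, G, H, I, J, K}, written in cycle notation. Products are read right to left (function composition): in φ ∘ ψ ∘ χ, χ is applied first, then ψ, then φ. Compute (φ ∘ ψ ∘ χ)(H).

Chase H: χ(H) = I; ψ(I) = C; φ(C) = E. Hence (φ ∘ ψ ∘ χ)(H) = E.

E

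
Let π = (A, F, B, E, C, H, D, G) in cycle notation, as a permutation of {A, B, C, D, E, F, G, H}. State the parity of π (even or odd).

The cycle lengths are 8.
A cycle is odd iff its length is even; π has 1 even-length cycle, so sgn(π) = (−1)^1 and π is odd.

odd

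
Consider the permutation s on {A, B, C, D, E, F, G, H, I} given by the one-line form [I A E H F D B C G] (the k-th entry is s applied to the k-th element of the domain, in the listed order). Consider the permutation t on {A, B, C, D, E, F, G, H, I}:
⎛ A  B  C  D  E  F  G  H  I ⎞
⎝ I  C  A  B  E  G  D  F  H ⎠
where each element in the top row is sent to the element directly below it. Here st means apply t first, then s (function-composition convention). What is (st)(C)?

I

First apply t: t(C) = A, then s(A) = I. Thus (st)(C) = I.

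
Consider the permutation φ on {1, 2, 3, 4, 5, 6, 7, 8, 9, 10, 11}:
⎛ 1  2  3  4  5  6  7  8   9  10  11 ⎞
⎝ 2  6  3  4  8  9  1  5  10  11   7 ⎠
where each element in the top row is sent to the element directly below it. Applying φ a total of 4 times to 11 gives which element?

6

Tracing 11 → 7 → … returns to 11 after 7 steps, so 11 lies in a 7-cycle (1 2 6 9 10 11 7).
Stepping 4 places around the cycle: 11 → 7 → 1 → 2 → 6.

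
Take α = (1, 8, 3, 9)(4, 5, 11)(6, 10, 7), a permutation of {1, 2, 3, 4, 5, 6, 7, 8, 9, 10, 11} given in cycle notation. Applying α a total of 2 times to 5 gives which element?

5 lies in the 3-cycle (4, 5, 11).
Advancing 2 steps from 5: 5 → 11 → 4.

4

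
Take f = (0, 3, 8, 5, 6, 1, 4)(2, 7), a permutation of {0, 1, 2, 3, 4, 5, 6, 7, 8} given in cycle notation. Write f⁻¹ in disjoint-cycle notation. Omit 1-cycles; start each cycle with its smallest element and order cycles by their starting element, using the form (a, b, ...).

(0, 4, 1, 6, 5, 8, 3)(2, 7)

The inverse reverses each cycle.
After reversing and putting each cycle's least element first, f⁻¹ = (0, 4, 1, 6, 5, 8, 3)(2, 7).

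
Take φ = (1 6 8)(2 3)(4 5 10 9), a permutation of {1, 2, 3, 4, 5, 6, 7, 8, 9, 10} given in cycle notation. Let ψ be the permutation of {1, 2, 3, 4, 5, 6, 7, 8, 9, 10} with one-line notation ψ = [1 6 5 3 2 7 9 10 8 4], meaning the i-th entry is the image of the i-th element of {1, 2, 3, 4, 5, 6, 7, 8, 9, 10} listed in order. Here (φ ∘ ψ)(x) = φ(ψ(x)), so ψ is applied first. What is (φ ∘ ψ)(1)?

First apply ψ: ψ(1) = 1, then φ(1) = 6. Thus (φ ∘ ψ)(1) = 6.

6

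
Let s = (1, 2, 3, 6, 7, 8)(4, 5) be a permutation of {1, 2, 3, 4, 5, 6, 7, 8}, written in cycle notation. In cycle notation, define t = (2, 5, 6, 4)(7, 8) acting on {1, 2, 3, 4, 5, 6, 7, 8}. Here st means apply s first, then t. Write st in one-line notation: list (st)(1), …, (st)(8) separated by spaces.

5 3 4 6 2 8 7 1

For each element, apply s then t: 1 → 2 → 5; 2 → 3 → 3; 3 → 6 → 4; 4 → 5 → 6; 5 → 4 → 2; 6 → 7 → 8; 7 → 8 → 7; 8 → 1 → 1.
So st in one-line form is 5 3 4 6 2 8 7 1.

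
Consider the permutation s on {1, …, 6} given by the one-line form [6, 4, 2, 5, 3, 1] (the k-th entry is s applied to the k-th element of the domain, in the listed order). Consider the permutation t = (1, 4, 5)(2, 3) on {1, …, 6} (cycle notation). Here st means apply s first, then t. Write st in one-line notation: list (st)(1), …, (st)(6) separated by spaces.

6 5 3 1 2 4

For each element, apply s then t: 1 → 6 → 6; 2 → 4 → 5; 3 → 2 → 3; 4 → 5 → 1; 5 → 3 → 2; 6 → 1 → 4.
Collecting the images, st = [6 5 3 1 2 4].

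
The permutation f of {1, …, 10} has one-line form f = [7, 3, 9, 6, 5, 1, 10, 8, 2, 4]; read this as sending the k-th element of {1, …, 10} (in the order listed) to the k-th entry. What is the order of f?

Writing f as disjoint cycles, the cycle lengths are 5, 3, 1, 1.
Since disjoint cycles commute, ord(f) = lcm(5, 3) = 15.

15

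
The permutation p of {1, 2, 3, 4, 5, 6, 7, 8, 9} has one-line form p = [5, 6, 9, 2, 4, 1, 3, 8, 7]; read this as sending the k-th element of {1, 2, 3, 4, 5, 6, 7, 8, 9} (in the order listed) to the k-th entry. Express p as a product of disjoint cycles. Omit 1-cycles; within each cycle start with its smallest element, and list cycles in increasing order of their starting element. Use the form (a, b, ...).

Iterating p from 1 gives 1 → 5 → 4 → 2 → 6 → 1; that is the 5-cycle (1, 5, 4, 2, 6).
Repeating from the next unused element and collecting all non-trivial cycles gives (1, 5, 4, 2, 6)(3, 9, 7).

(1, 5, 4, 2, 6)(3, 9, 7)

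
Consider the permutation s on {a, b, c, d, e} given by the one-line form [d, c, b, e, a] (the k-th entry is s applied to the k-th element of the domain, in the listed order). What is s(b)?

c

b is element number 2 of the domain, and entry number 2 of the one-line form is c, so s(b) = c.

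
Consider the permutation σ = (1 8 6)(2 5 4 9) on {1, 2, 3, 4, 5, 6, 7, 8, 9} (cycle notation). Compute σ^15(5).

5 lies in the 4-cycle (2 5 4 9).
On a 4-cycle, σ^4 is the identity, so σ^15 = σ^3 there (15 ≡ 3 mod 4).
Advancing 3 steps from 5: 5 → 4 → 9 → 2.

2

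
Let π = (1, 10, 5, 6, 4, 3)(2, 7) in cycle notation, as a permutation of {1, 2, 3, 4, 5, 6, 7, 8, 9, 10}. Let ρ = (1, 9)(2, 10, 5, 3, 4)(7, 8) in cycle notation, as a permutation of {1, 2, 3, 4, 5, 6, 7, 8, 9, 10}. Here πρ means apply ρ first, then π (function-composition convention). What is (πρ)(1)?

(πρ)(1) = π(ρ(1)). ρ(1) = 9, then π(9) = 9. So (πρ)(1) = 9.

9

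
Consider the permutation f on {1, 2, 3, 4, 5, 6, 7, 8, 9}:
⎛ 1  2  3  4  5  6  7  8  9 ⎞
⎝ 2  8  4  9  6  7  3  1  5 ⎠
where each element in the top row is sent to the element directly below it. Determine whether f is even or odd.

odd

In disjoint-cycle form the cycle lengths are 6, 3.
A cycle is odd iff its length is even; f has 1 even-length cycle, so sgn(f) = (−1)^1 and f is odd.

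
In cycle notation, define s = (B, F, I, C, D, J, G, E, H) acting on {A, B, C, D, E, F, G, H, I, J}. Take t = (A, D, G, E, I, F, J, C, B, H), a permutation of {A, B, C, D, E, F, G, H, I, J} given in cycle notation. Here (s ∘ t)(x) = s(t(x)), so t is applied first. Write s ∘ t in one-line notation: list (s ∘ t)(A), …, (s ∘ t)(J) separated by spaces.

J B F E C G H A I D

For each element, apply t then s: A → D → J; B → H → B; C → B → F; D → G → E; E → I → C; F → J → G; G → E → H; H → A → A; I → F → I; J → C → D.
So s ∘ t in one-line form is J B F E C G H A I D.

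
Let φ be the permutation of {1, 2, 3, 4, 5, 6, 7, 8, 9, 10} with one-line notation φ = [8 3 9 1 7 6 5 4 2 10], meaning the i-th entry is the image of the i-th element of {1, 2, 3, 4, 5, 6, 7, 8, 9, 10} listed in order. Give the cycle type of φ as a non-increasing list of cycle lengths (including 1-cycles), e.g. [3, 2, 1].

The disjoint cycles are (1 8 4)(2 3 9)(5 7)(6)(10), with lengths 3, 3, 2, 1, 1 in non-increasing order.

[3, 3, 2, 1, 1]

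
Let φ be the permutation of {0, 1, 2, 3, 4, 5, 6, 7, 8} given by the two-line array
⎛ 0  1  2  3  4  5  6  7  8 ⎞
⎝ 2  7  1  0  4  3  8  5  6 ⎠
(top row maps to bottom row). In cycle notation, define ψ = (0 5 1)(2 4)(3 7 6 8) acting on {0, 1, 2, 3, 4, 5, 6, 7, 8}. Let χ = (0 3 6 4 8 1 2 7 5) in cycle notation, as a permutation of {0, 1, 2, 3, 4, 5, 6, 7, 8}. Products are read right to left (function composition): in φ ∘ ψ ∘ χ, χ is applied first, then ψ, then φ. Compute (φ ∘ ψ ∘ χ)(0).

Apply the permutations in order: χ(0) = 3, then ψ(3) = 7, then φ(7) = 5. So (φ ∘ ψ ∘ χ)(0) = 5.

5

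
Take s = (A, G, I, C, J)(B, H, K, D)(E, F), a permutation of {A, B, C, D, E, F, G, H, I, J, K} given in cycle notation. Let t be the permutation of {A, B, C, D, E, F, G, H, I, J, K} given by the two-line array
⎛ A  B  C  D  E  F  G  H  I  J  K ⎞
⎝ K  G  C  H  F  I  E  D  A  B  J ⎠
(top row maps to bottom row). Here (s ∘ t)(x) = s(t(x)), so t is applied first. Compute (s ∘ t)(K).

(s ∘ t)(K) = s(t(K)). t(K) = J, then s(J) = A. So (s ∘ t)(K) = A.

A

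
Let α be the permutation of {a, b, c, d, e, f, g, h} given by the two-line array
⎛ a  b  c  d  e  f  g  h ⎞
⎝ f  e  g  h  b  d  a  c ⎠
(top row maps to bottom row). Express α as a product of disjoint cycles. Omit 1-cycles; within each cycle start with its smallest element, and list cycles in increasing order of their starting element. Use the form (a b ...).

(a f d h c g)(b e)

Iterating α from a gives a → f → d → h → c → g → a; that is the 6-cycle (a f d h c g).
Continuing from each remaining unvisited element yields (a f d h c g)(b e).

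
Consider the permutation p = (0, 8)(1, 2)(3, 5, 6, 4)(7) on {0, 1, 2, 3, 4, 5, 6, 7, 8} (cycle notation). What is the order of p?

4

The disjoint cycles have lengths 4, 2, 2, 1.
Since disjoint cycles commute, ord(p) = lcm(4, 2, 2) = 4.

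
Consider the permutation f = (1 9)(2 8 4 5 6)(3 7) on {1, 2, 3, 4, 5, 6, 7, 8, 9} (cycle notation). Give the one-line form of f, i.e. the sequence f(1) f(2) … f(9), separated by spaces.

9 8 7 5 6 2 3 4 1

Each element maps to the next entry in its cycle (wrapping to the front): 1↦9, 2↦8, 3↦7, 4↦5, 5↦6, 6↦2, 7↦3, 8↦4, 9↦1.
So the one-line form is 9 8 7 5 6 2 3 4 1.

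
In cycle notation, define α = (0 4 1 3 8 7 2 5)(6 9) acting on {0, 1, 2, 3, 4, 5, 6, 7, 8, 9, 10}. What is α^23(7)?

7 lies in the 8-cycle (0 4 1 3 8 7 2 5).
Since the cycle has length 8, α^23 acts on it the same as α^7 (23 mod 8 = 7).
Advancing 7 steps from 7: 7 → 2 → 5 → 0 → 4 → 1 → 3 → 8.

8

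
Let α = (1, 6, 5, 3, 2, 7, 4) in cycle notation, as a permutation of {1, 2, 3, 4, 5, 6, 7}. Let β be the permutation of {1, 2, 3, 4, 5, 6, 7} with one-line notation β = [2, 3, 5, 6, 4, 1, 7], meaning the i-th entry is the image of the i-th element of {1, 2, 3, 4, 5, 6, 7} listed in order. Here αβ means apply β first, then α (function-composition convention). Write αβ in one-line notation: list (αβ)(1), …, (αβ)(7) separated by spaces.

7 2 3 5 1 6 4

For each element, apply β then α: 1 → 2 → 7; 2 → 3 → 2; 3 → 5 → 3; 4 → 6 → 5; 5 → 4 → 1; 6 → 1 → 6; 7 → 7 → 4.
Collecting the images, αβ = [7 2 3 5 1 6 4].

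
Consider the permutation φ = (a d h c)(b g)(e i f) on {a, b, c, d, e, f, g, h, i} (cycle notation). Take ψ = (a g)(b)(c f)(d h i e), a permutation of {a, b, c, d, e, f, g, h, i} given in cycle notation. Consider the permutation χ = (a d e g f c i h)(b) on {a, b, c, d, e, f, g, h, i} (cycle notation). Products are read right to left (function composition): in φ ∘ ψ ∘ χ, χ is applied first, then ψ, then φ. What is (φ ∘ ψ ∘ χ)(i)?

(φ ∘ ψ ∘ χ)(i) = φ(ψ(χ(i))). χ(i) = h, then ψ(h) = i, then φ(i) = f, so the result is f.

f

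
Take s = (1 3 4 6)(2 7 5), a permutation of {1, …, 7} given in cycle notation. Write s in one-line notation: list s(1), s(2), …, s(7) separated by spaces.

3 7 4 6 2 1 5

Each element maps to the next entry in its cycle (wrapping to the front): 1→3, 2→7, 3→4, 4→6, 5→2, 6→1, 7→5.
Listing these in domain order gives 3 7 4 6 2 1 5.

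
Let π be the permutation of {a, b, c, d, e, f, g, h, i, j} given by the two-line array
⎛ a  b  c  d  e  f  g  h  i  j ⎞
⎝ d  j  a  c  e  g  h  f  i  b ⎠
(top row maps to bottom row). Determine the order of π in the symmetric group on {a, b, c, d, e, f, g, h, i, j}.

The disjoint-cycle form of π has cycle lengths 3, 3, 2, 1, 1.
The order is lcm(3, 3, 2) = 6.

6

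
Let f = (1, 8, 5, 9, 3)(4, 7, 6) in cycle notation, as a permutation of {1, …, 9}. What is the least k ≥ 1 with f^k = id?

The disjoint cycles have lengths 5, 3, 1.
The order of f is the least common multiple of its cycle lengths: lcm(5, 3) = 15.

15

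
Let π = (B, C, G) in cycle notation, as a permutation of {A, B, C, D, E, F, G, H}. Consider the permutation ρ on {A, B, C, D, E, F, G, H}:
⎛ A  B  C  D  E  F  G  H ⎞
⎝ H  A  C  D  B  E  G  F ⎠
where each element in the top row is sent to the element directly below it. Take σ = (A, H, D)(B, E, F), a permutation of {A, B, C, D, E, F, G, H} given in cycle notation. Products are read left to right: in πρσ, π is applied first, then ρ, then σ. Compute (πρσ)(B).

C

(πρσ)(B) = σ(ρ(π(B))). π(B) = C, then ρ(C) = C, then σ(C) = C, so the result is C.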